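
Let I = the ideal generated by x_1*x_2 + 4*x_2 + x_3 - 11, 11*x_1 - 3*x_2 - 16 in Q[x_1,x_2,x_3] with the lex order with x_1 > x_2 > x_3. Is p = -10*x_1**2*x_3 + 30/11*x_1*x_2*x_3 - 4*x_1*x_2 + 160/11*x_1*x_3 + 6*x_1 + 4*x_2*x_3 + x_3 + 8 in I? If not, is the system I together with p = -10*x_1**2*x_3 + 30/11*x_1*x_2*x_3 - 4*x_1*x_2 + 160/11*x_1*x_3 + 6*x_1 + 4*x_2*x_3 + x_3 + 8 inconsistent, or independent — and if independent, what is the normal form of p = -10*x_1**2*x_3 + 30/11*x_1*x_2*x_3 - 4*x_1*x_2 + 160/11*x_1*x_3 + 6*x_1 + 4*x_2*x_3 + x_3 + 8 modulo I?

-10*x_1**2*x_3 + 30/11*x_1*x_2*x_3 - 4*x_1*x_2 + 160/11*x_1*x_3 + 6*x_1 + 4*x_2*x_3 + x_3 + 8 is independent of I; its normal form modulo I is 4*x_2*x_3 + 194/11*x_2 + 5*x_3 - 300/11.

First compute the reduced Gröbner basis of I by Buchberger's algorithm.
f_1 = x_1*x_2 + 4*x_2 + x_3 - 11, LT = x_1*x_2.
f_2 = 11*x_1 - 3*x_2 - 16, LT = x_1.

S(f_1,f_2): lcm = x_1*x_2. S = 3/11*x_2**2 + 60/11*x_2 + x_3 - 11.
  leading term x_2**2: no divisor's leading term divides it; move 3/11*x_2**2 to the remainder.
  leading term x_2: no divisor's leading term divides it; move 60/11*x_2 to the remainder.
  leading term x_3: no divisor's leading term divides it; move x_3 to the remainder.
  leading term 1: no divisor's leading term divides it; move -11 to the remainder.
  remainder 3/11*x_2**2 + 60/11*x_2 + x_3 - 11 ≠ 0; add h_3 = 3/11*x_2**2 + 60/11*x_2 + x_3 - 11 to the basis.

The other S-polynomials (S(f_1,h_3), S(f_2,h_3)) all reduce to 0 modulo the current basis, so we have a Gröbner basis.
Inter-reduce: drop elements whose leading term is divisible by another's, tail-reduce, and make monic.
Reduced Gröbner basis: {x_1 - 3/11*x_2 - 16/11, x_2**2 + 20*x_2 + 11/3*x_3 - 121/3}.
Label its elements g_1 = x_1 - 3/11*x_2 - 16/11, g_2 = x_2**2 + 20*x_2 + 11/3*x_3 - 121/3.

Reduce p = -10*x_1**2*x_3 + 30/11*x_1*x_2*x_3 - 4*x_1*x_2 + 160/11*x_1*x_3 + 6*x_1 + 4*x_2*x_3 + x_3 + 8 modulo G:
  leading term x_1**2*x_3: subtract (-10*x_1*x_3)·g_1 from -10*x_1**2*x_3 + 30/11*x_1*x_2*x_3 - 4*x_1*x_2 + 160/11*x_1*x_3 + 6*x_1 + 4*x_2*x_3 + x_3 + 8 → -4*x_1*x_2 + 6*x_1 + 4*x_2*x_3 + x_3 + 8
  leading term x_1*x_2: subtract (-4*x_2)·g_1 from -4*x_1*x_2 + 6*x_1 + 4*x_2*x_3 + x_3 + 8 → 6*x_1 - 12/11*x_2**2 + 4*x_2*x_3 - 64/11*x_2 + x_3 + 8
  leading term x_1: subtract (6)·g_1 from 6*x_1 - 12/11*x_2**2 + 4*x_2*x_3 - 64/11*x_2 + x_3 + 8 → -12/11*x_2**2 + 4*x_2*x_3 - 46/11*x_2 + x_3 + 184/11
  leading term x_2**2: subtract (-12/11)·g_2 from -12/11*x_2**2 + 4*x_2*x_3 - 46/11*x_2 + x_3 + 184/11 → 4*x_2*x_3 + 194/11*x_2 + 5*x_3 - 300/11
  leading term x_2*x_3: no divisor's leading term divides it; move 4*x_2*x_3 to the remainder.
  leading term x_2: no divisor's leading term divides it; move 194/11*x_2 to the remainder.
  leading term x_3: no divisor's leading term divides it; move 5*x_3 to the remainder.
  leading term 1: no divisor's leading term divides it; move -300/11 to the remainder.
  normal form = 4*x_2*x_3 + 194/11*x_2 + 5*x_3 - 300/11.
The normal form is nonzero, so p ∉ I. Since p minus its normal form lies in I, I + (p) = I + (r) where r = 4*x_2*x_3 + 194/11*x_2 + 5*x_3 - 300/11; decide whether this ideal is the whole ring.
Run Buchberger on G together with r (pairs among the g_i already reduce to 0 since G is a Gröbner basis):
g_1 = x_1 - 3/11*x_2 - 16/11, LT = x_1.
g_2 = x_2**2 + 20*x_2 + 11/3*x_3 - 121/3, LT = x_2**2.
r = 4*x_2*x_3 + 194/11*x_2 + 5*x_3 - 300/11, LT = x_2*x_3.

S(g_2,r): lcm = x_2**2*x_3. S = -97/22*x_2**2 + 75/4*x_2*x_3 + 75/11*x_2 + 11/3*x_3**2 - 121/3*x_3.
  leading term x_2**2: subtract (-97/22)·g_2 from -97/22*x_2**2 + 75/4*x_2*x_3 + 75/11*x_2 + 11/3*x_3**2 - 121/3*x_3 → 75/4*x_2*x_3 + 95*x_2 + 11/3*x_3**2 - 145/6*x_3 - 1067/6
  leading term x_2*x_3: subtract (75/16)·r from 75/4*x_2*x_3 + 95*x_2 + 11/3*x_3**2 - 145/6*x_3 - 1067/6 → 1085/88*x_2 + 11/3*x_3**2 - 2285/48*x_3 - 6599/132
  leading term x_2: no divisor's leading term divides it; move 1085/88*x_2 to the remainder.
  leading term x_3**2: no divisor's leading term divides it; move 11/3*x_3**2 to the remainder.
  leading term x_3: no divisor's leading term divides it; move -2285/48*x_3 to the remainder.
  leading term 1: no divisor's leading term divides it; move -6599/132 to the remainder.
  remainder 1085/88*x_2 + 11/3*x_3**2 - 2285/48*x_3 - 6599/132 ≠ 0; add m_4 = 1085/88*x_2 + 11/3*x_3**2 - 2285/48*x_3 - 6599/132 to the basis.

S(r,m_4): lcm = x_2*x_3. S = 97/22*x_2 - 968/3255*x_3**3 + 5027/1302*x_3**2 + 69067/13020*x_3 - 75/11.
  leading term x_2: subtract (388/1085)·m_4 from 97/22*x_2 - 968/3255*x_3**3 + 5027/1302*x_3**2 + 69067/13020*x_3 - 75/11 → -968/3255*x_3**3 + 5533/2170*x_3**2 + 24226/1085*x_3 + 35998/3255
  leading term x_3**3: no divisor's leading term divides it; move -968/3255*x_3**3 to the remainder.
  leading term x_3**2: no divisor's leading term divides it; move 5533/2170*x_3**2 to the remainder.
  leading term x_3: no divisor's leading term divides it; move 24226/1085*x_3 to the remainder.
  leading term 1: no divisor's leading term divides it; move 35998/3255 to the remainder.
  remainder -968/3255*x_3**3 + 5533/2170*x_3**2 + 24226/1085*x_3 + 35998/3255 ≠ 0; add m_5 = -968/3255*x_3**3 + 5533/2170*x_3**2 + 24226/1085*x_3 + 35998/3255 to the basis.

The other S-polynomials (S(g_1,g_2), S(g_1,r), S(g_1,m_4), S(g_2,m_4), S(g_1,m_5), S(g_2,m_5), S(r,m_5), S(m_4,m_5)) all reduce to 0 modulo the current basis, so we have a Gröbner basis.
Inter-reduce: drop elements whose leading term is divisible by another's, tail-reduce, and make monic.
Reduced Gröbner basis: {x_1 + 88/1085*x_3**2 - 457/434*x_3 - 2778/1085, x_2 + 968/3255*x_3**2 - 5027/1302*x_3 - 13198/3255, x_3**3 - 1509/176*x_3**2 - 36339/484*x_3 - 17999/484}.
The reduced Gröbner basis of I + (p) is {x_1 + 88/1085*x_3**2 - 457/434*x_3 - 2778/1085, x_2 + 968/3255*x_3**2 - 5027/1302*x_3 - 13198/3255, x_3**3 - 1509/176*x_3**2 - 36339/484*x_3 - 17999/484} ≠ {1}, a proper ideal, so the enlarged system stays consistent: p is independent of I, with normal form 4*x_2*x_3 + 194/11*x_2 + 5*x_3 - 300/11.

The remainder on division by a Gröbner basis is unique — it is the normal form.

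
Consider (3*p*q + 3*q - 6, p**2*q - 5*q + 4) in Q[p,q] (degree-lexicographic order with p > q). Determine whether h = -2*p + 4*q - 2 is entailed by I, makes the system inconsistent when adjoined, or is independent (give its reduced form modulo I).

-2*p + 4*q - 2 lies in I (it reduces to 0).

First compute the reduced Gröbner basis of I by Buchberger's algorithm.
f_1 = 3*p*q + 3*q - 6, LT = p*q.
f_2 = p**2*q - 5*q + 4, LT = p**2*q.

S(f_1,f_2): lcm = p**2*q. S = p*q - 2*p + 5*q - 4.
  reduce S modulo (f_1, f_2):
  remainder -2*p + 4*q - 2 ≠ 0; add k_3 = -2*p + 4*q - 2 to the basis.

S(f_1,k_3): lcm = p*q. S = 2*q**2 - 2.
  reduce S modulo (f_1, f_2, k_3):
  remainder 2*q**2 - 2 ≠ 0; add k_4 = 2*q**2 - 2 to the basis.

The other S-polynomials (S(f_2,k_3), S(f_1,k_4), S(f_2,k_4), S(k_3,k_4)) all reduce to 0 modulo the current basis, so we have a Gröbner basis.
Inter-reduce: drop elements whose leading term is divisible by another's, tail-reduce, and make monic.
Reduced Gröbner basis: {q**2 - 1, p - 2*q + 1}.
Label its elements g_1 = q**2 - 1, g_2 = p - 2*q + 1.

Reduce h = -2*p + 4*q - 2 modulo G:
  leading term p: subtract (-2)·g_2 from -2*p + 4*q - 2 → 0
  normal form = 0.
Since the normal form is 0, h ∈ I.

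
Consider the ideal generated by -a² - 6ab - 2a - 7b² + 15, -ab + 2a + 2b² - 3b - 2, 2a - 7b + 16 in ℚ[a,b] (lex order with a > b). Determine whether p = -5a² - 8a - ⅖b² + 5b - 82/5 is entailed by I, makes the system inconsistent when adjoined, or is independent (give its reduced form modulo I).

Adjoining -5a² - 8a - ⅖b² + 5b - 82/5 makes the ideal the whole ring: the system is inconsistent.

First compute the reduced Gröbner basis of I by Buchberger's algorithm.
f_1 = -a² - 6ab - 2a - 7b² + 15, LT = a².
f_2 = -ab + 2a + 2b² - 3b - 2, LT = ab.
f_3 = 2a - 7b + 16, LT = a.

S(f_1,f_2): lcm = a²b. S = 2a² + 8ab² - ab - 2a + 7b³ - 15b.
  reduce S modulo (f_1, f_2, f_3):
  remainder 23b³ - 32b² - 40b + 24 ≠ 0; add h_4 = 23b³ - 32b² - 40b + 24 to the basis.

S(f_1,f_3): lcm = a². S = 19/2ab - 6a + 7b² - 15.
  reduce S modulo (f_1, f_2, f_3, h_4):
  remainder 26b² + 17b - 138 ≠ 0; add h_5 = 26b² + 17b - 138 to the basis.

S(f_2,f_3): lcm = ab. S = -2a + 3/2b² - 5b + 2.
  reduce S modulo (f_1, f_2, f_3, h_4, h_5):
  remainder -675/52b + 675/26 ≠ 0; add h_6 = -675/52b + 675/26 to the basis.

The other S-polynomials (S(f_1,h_4), S(f_2,h_4), S(f_3,h_4), S(f_1,h_5), S(f_2,h_5), S(f_3,h_5), S(h_4,h_5), S(f_1,h_6), S(f_2,h_6), S(f_3,h_6), S(h_4,h_6), S(h_5,h_6)) all reduce to 0 modulo the current basis, so we have a Gröbner basis.
Inter-reduce: drop elements whose leading term is divisible by another's, tail-reduce, and make monic.
Reduced Gröbner basis: {a + 1, b - 2}.
Label its elements g_1 = a + 1, g_2 = b - 2.

Reduce p = -5a² - 8a - ⅖b² + 5b - 82/5 modulo G:
  leading term a²: subtract (-5a)·g_1 from -5a² - 8a - ⅖b² + 5b - 82/5 → -3a - ⅖b² + 5b - 82/5
  leading term a: subtract (-3)·g_1 from -3a - ⅖b² + 5b - 82/5 → -⅖b² + 5b - 67/5
  leading term b²: subtract (-⅖b)·g_2 from -⅖b² + 5b - 67/5 → 21/5b - 67/5
  leading term b: subtract (21/5)·g_2 from 21/5b - 67/5 → -5
  leading term 1: no divisor's leading term divides it; move -5 to the remainder.
  normal form = -5.
The normal form is nonzero, so p ∉ I. Since p minus its normal form lies in I, I + (p) = I + (r) where r = -5; decide whether this ideal is the whole ring.
Here r = -5 is a nonzero constant, hence a unit: 1 ∈ I + (p), the Gröbner basis of I + (p) is {1}, and the enlarged system has no common solution — adjoining p is inconsistent.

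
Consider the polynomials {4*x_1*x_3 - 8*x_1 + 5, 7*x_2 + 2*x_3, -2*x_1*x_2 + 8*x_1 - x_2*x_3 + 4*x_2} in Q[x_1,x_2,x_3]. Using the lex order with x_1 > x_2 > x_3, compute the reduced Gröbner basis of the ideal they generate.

G = {x_1 + 1/32*x_3**2 - 1/8*x_3 - 5/64, x_2 + 2/7*x_3, x_3**3 - 6*x_3**2 + 11/2*x_3 - 35}

f_1 = 4*x_1*x_3 - 8*x_1 + 5, LT = x_1*x_3.
f_2 = 7*x_2 + 2*x_3, LT = x_2.
f_3 = -2*x_1*x_2 + 8*x_1 - x_2*x_3 + 4*x_2, LT = x_1*x_2.

S(f_1,f_2): leading monomials are coprime, so the S-polynomial reduces to 0 (Buchberger's first criterion).
S(f_1,f_3): lcm = x_1*x_2*x_3. S = -2*x_1*x_2 + 4*x_1*x_3 - 1/2*x_2*x_3**2 + 2*x_2*x_3 + 5/4*x_2.
  leading term x_1*x_2: subtract (-2/7*x_1)·f_2 from -2*x_1*x_2 + 4*x_1*x_3 - 1/2*x_2*x_3**2 + 2*x_2*x_3 + 5/4*x_2 → 32/7*x_1*x_3 - 1/2*x_2*x_3**2 + 2*x_2*x_3 + 5/4*x_2
  leading term x_1*x_3: subtract (8/7)·f_1 from 32/7*x_1*x_3 - 1/2*x_2*x_3**2 + 2*x_2*x_3 + 5/4*x_2 → 64/7*x_1 - 1/2*x_2*x_3**2 + 2*x_2*x_3 + 5/4*x_2 - 40/7
  leading term x_1: no divisor's leading term divides it; move 64/7*x_1 to the remainder.
  leading term x_2*x_3**2: subtract (-1/14*x_3**2)·f_2 from -1/2*x_2*x_3**2 + 2*x_2*x_3 + 5/4*x_2 - 40/7 → 2*x_2*x_3 + 5/4*x_2 + 1/7*x_3**3 - 40/7
  leading term x_2*x_3: subtract (2/7*x_3)·f_2 from 2*x_2*x_3 + 5/4*x_2 + 1/7*x_3**3 - 40/7 → 5/4*x_2 + 1/7*x_3**3 - 4/7*x_3**2 - 40/7
  leading term x_2: subtract (5/28)·f_2 from 5/4*x_2 + 1/7*x_3**3 - 4/7*x_3**2 - 40/7 → 1/7*x_3**3 - 4/7*x_3**2 - 5/14*x_3 - 40/7
  leading term x_3**3: no divisor's leading term divides it; move 1/7*x_3**3 to the remainder.
  leading term x_3**2: no divisor's leading term divides it; move -4/7*x_3**2 to the remainder.
  leading term x_3: no divisor's leading term divides it; move -5/14*x_3 to the remainder.
  leading term 1: no divisor's leading term divides it; move -40/7 to the remainder.
  remainder 64/7*x_1 + 1/7*x_3**3 - 4/7*x_3**2 - 5/14*x_3 - 40/7 ≠ 0; add g_4 = 64/7*x_1 + 1/7*x_3**3 - 4/7*x_3**2 - 5/14*x_3 - 40/7 to the basis.

S(f_2,f_3): lcm = x_1*x_2. S = 2/7*x_1*x_3 + 4*x_1 - 1/2*x_2*x_3 + 2*x_2.
  leading term x_1*x_3: subtract (1/14)·f_1 from 2/7*x_1*x_3 + 4*x_1 - 1/2*x_2*x_3 + 2*x_2 → 32/7*x_1 - 1/2*x_2*x_3 + 2*x_2 - 5/14
  leading term x_1: subtract (1/2)·g_4 from 32/7*x_1 - 1/2*x_2*x_3 + 2*x_2 - 5/14 → -1/2*x_2*x_3 + 2*x_2 - 1/14*x_3**3 + 2/7*x_3**2 + 5/28*x_3 + 5/2
  leading term x_2*x_3: subtract (-1/14*x_3)·f_2 from -1/2*x_2*x_3 + 2*x_2 - 1/14*x_3**3 + 2/7*x_3**2 + 5/28*x_3 + 5/2 → 2*x_2 - 1/14*x_3**3 + 3/7*x_3**2 + 5/28*x_3 + 5/2
  leading term x_2: subtract (2/7)·f_2 from 2*x_2 - 1/14*x_3**3 + 3/7*x_3**2 + 5/28*x_3 + 5/2 → -1/14*x_3**3 + 3/7*x_3**2 - 11/28*x_3 + 5/2
  leading term x_3**3: no divisor's leading term divides it; move -1/14*x_3**3 to the remainder.
  leading term x_3**2: no divisor's leading term divides it; move 3/7*x_3**2 to the remainder.
  leading term x_3: no divisor's leading term divides it; move -11/28*x_3 to the remainder.
  leading term 1: no divisor's leading term divides it; move 5/2 to the remainder.
  remainder -1/14*x_3**3 + 3/7*x_3**2 - 11/28*x_3 + 5/2 ≠ 0; add g_5 = -1/14*x_3**3 + 3/7*x_3**2 - 11/28*x_3 + 5/2 to the basis.

S(f_1,g_4): lcm = x_1*x_3. S = -2*x_1 - 1/64*x_3**4 + 1/16*x_3**3 + 5/128*x_3**2 + 5/8*x_3 + 5/4.
  leading term x_1: subtract (-7/32)·g_4 from -2*x_1 - 1/64*x_3**4 + 1/16*x_3**3 + 5/128*x_3**2 + 5/8*x_3 + 5/4 → -1/64*x_3**4 + 3/32*x_3**3 - 11/128*x_3**2 + 35/64*x_3
  leading term x_3**4: subtract (7/32*x_3)·g_5 from -1/64*x_3**4 + 3/32*x_3**3 - 11/128*x_3**2 + 35/64*x_3 → 0
  remainder 0.

S(f_2,g_4): leading monomials are coprime, so the S-polynomial reduces to 0 (Buchberger's first criterion).
S(f_3,g_4): lcm = x_1*x_2. S = -4*x_1 - 1/64*x_2*x_3**3 + 1/16*x_2*x_3**2 + 69/128*x_2*x_3 - 11/8*x_2.
  leading term x_1: subtract (-7/16)·g_4 from -4*x_1 - 1/64*x_2*x_3**3 + 1/16*x_2*x_3**2 + 69/128*x_2*x_3 - 11/8*x_2 → -1/64*x_2*x_3**3 + 1/16*x_2*x_3**2 + 69/128*x_2*x_3 - 11/8*x_2 + 1/16*x_3**3 - 1/4*x_3**2 - 5/32*x_3 - 5/2
  leading term x_2*x_3**3: subtract (-1/448*x_3**3)·f_2 from -1/64*x_2*x_3**3 + 1/16*x_2*x_3**2 + 69/128*x_2*x_3 - 11/8*x_2 + 1/16*x_3**3 - 1/4*x_3**2 - 5/32*x_3 - 5/2 → 1/16*x_2*x_3**2 + 69/128*x_2*x_3 - 11/8*x_2 + 1/224*x_3**4 + 1/16*x_3**3 - 1/4*x_3**2 - 5/32*x_3 - 5/2
  leading term x_2*x_3**2: subtract (1/112*x_3**2)·f_2 from 1/16*x_2*x_3**2 + 69/128*x_2*x_3 - 11/8*x_2 + 1/224*x_3**4 + 1/16*x_3**3 - 1/4*x_3**2 - 5/32*x_3 - 5/2 → 69/128*x_2*x_3 - 11/8*x_2 + 1/224*x_3**4 + 5/112*x_3**3 - 1/4*x_3**2 - 5/32*x_3 - 5/2
  leading term x_2*x_3: subtract (69/896*x_3)·f_2 from 69/128*x_2*x_3 - 11/8*x_2 + 1/224*x_3**4 + 5/112*x_3**3 - 1/4*x_3**2 - 5/32*x_3 - 5/2 → -11/8*x_2 + 1/224*x_3**4 + 5/112*x_3**3 - 181/448*x_3**2 - 5/32*x_3 - 5/2
  leading term x_2: subtract (-11/56)·f_2 from -11/8*x_2 + 1/224*x_3**4 + 5/112*x_3**3 - 181/448*x_3**2 - 5/32*x_3 - 5/2 → 1/224*x_3**4 + 5/112*x_3**3 - 181/448*x_3**2 + 53/224*x_3 - 5/2
  leading term x_3**4: subtract (-1/16*x_3)·g_5 from 1/224*x_3**4 + 5/112*x_3**3 - 181/448*x_3**2 + 53/224*x_3 - 5/2 → 1/14*x_3**3 - 3/7*x_3**2 + 11/28*x_3 - 5/2
  leading term x_3**3: subtract (-1)·g_5 from 1/14*x_3**3 - 3/7*x_3**2 + 11/28*x_3 - 5/2 → 0
  remainder 0.

S(f_1,g_5): lcm = x_1*x_3**3. S = 4*x_1*x_3**2 - 11/2*x_1*x_3 + 35*x_1 + 5/4*x_3**2.
  leading term x_1*x_3**2: subtract (x_3)·f_1 from 4*x_1*x_3**2 - 11/2*x_1*x_3 + 35*x_1 + 5/4*x_3**2 → 5/2*x_1*x_3 + 35*x_1 + 5/4*x_3**2 - 5*x_3
  leading term x_1*x_3: subtract (5/8)·f_1 from 5/2*x_1*x_3 + 35*x_1 + 5/4*x_3**2 - 5*x_3 → 40*x_1 + 5/4*x_3**2 - 5*x_3 - 25/8
  leading term x_1: subtract (35/8)·g_4 from 40*x_1 + 5/4*x_3**2 - 5*x_3 - 25/8 → -5/8*x_3**3 + 15/4*x_3**2 - 55/16*x_3 + 175/8
  leading term x_3**3: subtract (35/4)·g_5 from -5/8*x_3**3 + 15/4*x_3**2 - 55/16*x_3 + 175/8 → 0
  remainder 0.

S(f_2,g_5): leading monomials are coprime, so the S-polynomial reduces to 0 (Buchberger's first criterion).
S(f_3,g_5): leading monomials are coprime, so the S-polynomial reduces to 0 (Buchberger's first criterion).
S(g_4,g_5): leading monomials are coprime, so the S-polynomial reduces to 0 (Buchberger's first criterion).
Every S-polynomial of the final basis reduces to 0, so we have a Gröbner basis.
Inter-reduce: drop elements whose leading term is divisible by another's, tail-reduce, and make monic.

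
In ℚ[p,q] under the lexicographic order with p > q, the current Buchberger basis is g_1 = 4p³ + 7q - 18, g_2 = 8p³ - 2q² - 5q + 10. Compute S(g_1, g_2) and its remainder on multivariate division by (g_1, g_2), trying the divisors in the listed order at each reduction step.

S(g_1, g_2) = ¼q² + 19/8q - 23/4; remainder on division = ¼q² + 19/8q - 23/4.

lcm(LM(g_1), LM(g_2)) = p³.
S = (lcm/LT(g_1))·g_1 − (lcm/LT(g_2))·g_2 = ¼q² + 19/8q - 23/4.
Reduce S modulo (g_1, g_2) in that order:
  leading term q²: no divisor's leading term divides it; move ¼q² to the remainder.
  leading term q: no divisor's leading term divides it; move 19/8q to the remainder.
  leading term 1: no divisor's leading term divides it; move -23/4 to the remainder.
The remainder ¼q² + 19/8q - 23/4 is nonzero, so it would be added as the next basis element.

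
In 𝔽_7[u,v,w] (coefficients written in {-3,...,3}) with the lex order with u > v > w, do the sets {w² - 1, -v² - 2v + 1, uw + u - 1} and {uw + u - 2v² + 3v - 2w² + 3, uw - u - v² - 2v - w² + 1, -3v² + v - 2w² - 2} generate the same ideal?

No, the ideals differ.

For a fixed monomial order, each ideal has a unique reduced Gröbner basis; comparing bases decides equality.
Buchberger on the first generating set:
f_1 = w² - 1, LT = w².
f_2 = -v² - 2v + 1, LT = v².
f_3 = uw + u - 1, LT = uw.

S(f_1,f_3): lcm = uw². S = -uw - u + w.
  reduce S modulo (f_1, f_2, f_3):
  remainder w - 1 ≠ 0; add g_4 = w - 1 to the basis.

S(f_3,g_4): lcm = uw. S = 2u - 1.
  reduce S modulo (f_1, f_2, f_3, g_4):
  remainder 2u - 1 ≠ 0; add g_5 = 2u - 1 to the basis.

The other S-polynomials (S(f_1,f_2), S(f_2,f_3), S(f_1,g_4), S(f_2,g_4), S(f_1,g_5), S(f_2,g_5), S(f_3,g_5), S(g_4,g_5)) all reduce to 0 modulo the current basis, so we have a Gröbner basis.
Inter-reduce: drop elements whose leading term is divisible by another's, tail-reduce, and make monic.
Reduced Gröbner basis: {u + 3, v² + 2v - 1, w - 1}.

Buchberger on the second generating set:
h_1 = uw + u - 2v² + 3v - 2w² + 3, LT = uw.
h_2 = uw - u - v² - 2v - w² + 1, LT = uw.
h_3 = -3v² + v - 2w² - 2, LT = v².

S(h_1,h_2): lcm = uw. S = 2u - v² - 2v - w² + 2.
  reduce S modulo (h_1, h_2, h_3):
  remainder 2u + 2w² - 2 ≠ 0; add k_4 = 2u + 2w² - 2 to the basis.

S(h_1,k_4): lcm = uw. S = u - 2v² + 3v - w³ - 2w² + w + 3.
  reduce S modulo (h_1, h_2, h_3, k_4):
  remainder -w³ + 3w² + w + 3 ≠ 0; add k_5 = -w³ + 3w² + w + 3 to the basis.

The other S-polynomials (S(h_1,h_3), S(h_2,h_3), S(h_2,k_4), S(h_3,k_4), S(h_1,k_5), S(h_2,k_5), S(h_3,k_5), S(k_4,k_5)) all reduce to 0 modulo the current basis, so we have a Gröbner basis.
Inter-reduce: drop elements whose leading term is divisible by another's, tail-reduce, and make monic.
Reduced Gröbner basis: {u + w² - 1, v² + 2v + 3w² + 3, w³ - 3w² - w - 3}.

These differ, so the ideals are not equal.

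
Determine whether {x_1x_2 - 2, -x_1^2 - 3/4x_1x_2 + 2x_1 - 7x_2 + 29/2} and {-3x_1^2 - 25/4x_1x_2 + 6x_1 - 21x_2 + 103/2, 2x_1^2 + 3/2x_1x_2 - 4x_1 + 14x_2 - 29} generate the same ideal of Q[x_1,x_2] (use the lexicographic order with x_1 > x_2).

Yes, the ideals are equal.

Since reduced Gröbner bases are canonical representatives of ideals under a given ordering, it suffices to compute and compare them.
Buchberger on the first generating set:
f_1 = x_1x_2 - 2, LT = x_1x_2.
f_2 = -x_1^2 - 3/4x_1x_2 + 2x_1 - 7x_2 + 29/2, LT = x_1^2.

S(f_1,f_2): lcm = x_1^2x_2. S = -3/4x_1x_2^2 + 2x_1x_2 - 2x_1 - 7x_2^2 + 29/2x_2.
  leading term x_1x_2^2: subtract (-3/4x_2)·f_1 from -3/4x_1x_2^2 + 2x_1x_2 - 2x_1 - 7x_2^2 + 29/2x_2 → 2x_1x_2 - 2x_1 - 7x_2^2 + 13x_2
  leading term x_1x_2: subtract (2)·f_1 from 2x_1x_2 - 2x_1 - 7x_2^2 + 13x_2 → -2x_1 - 7x_2^2 + 13x_2 + 4
  leading term x_1: no divisor's leading term divides it; move -2x_1 to the remainder.
  leading term x_2^2: no divisor's leading term divides it; move -7x_2^2 to the remainder.
  leading term x_2: no divisor's leading term divides it; move 13x_2 to the remainder.
  leading term 1: no divisor's leading term divides it; move 4 to the remainder.
  remainder -2x_1 - 7x_2^2 + 13x_2 + 4 ≠ 0; add g_3 = -2x_1 - 7x_2^2 + 13x_2 + 4 to the basis.

S(f_1,g_3): lcm = x_1x_2. S = -7/2x_2^3 + 13/2x_2^2 + 2x_2 - 2.
  leading term x_2^3: no divisor's leading term divides it; move -7/2x_2^3 to the remainder.
  leading term x_2^2: no divisor's leading term divides it; move 13/2x_2^2 to the remainder.
  leading term x_2: no divisor's leading term divides it; move 2x_2 to the remainder.
  leading term 1: no divisor's leading term divides it; move -2 to the remainder.
  remainder -7/2x_2^3 + 13/2x_2^2 + 2x_2 - 2 ≠ 0; add g_4 = -7/2x_2^3 + 13/2x_2^2 + 2x_2 - 2 to the basis.

The other S-polynomials (S(f_2,g_3), S(f_1,g_4), S(f_2,g_4), S(g_3,g_4)) all reduce to 0 modulo the current basis, so we have a Gröbner basis.
Inter-reduce: drop elements whose leading term is divisible by another's, tail-reduce, and make monic.
Reduced Gröbner basis: {x_1 + 7/2x_2^2 - 13/2x_2 - 2, x_2^3 - 13/7x_2^2 - 4/7x_2 + 4/7}.

Buchberger on the second generating set:
h_1 = -3x_1^2 - 25/4x_1x_2 + 6x_1 - 21x_2 + 103/2, LT = x_1^2.
h_2 = 2x_1^2 + 3/2x_1x_2 - 4x_1 + 14x_2 - 29, LT = x_1^2.

S(h_1,h_2): lcm = x_1^2. S = 4/3x_1x_2 - 8/3.
  leading term x_1x_2: no divisor's leading term divides it; move 4/3x_1x_2 to the remainder.
  leading term 1: no divisor's leading term divides it; move -8/3 to the remainder.
  remainder 4/3x_1x_2 - 8/3 ≠ 0; add k_3 = 4/3x_1x_2 - 8/3 to the basis.

S(h_1,k_3): lcm = x_1^2x_2. S = 25/12x_1x_2^2 - 2x_1x_2 + 2x_1 + 7x_2^2 - 103/6x_2.
  leading term x_1x_2^2: subtract (25/16x_2)·k_3 from 25/12x_1x_2^2 - 2x_1x_2 + 2x_1 + 7x_2^2 - 103/6x_2 → -2x_1x_2 + 2x_1 + 7x_2^2 - 13x_2
  leading term x_1x_2: subtract (-3/2)·k_3 from -2x_1x_2 + 2x_1 + 7x_2^2 - 13x_2 → 2x_1 + 7x_2^2 - 13x_2 - 4
  leading term x_1: no divisor's leading term divides it; move 2x_1 to the remainder.
  leading term x_2^2: no divisor's leading term divides it; move 7x_2^2 to the remainder.
  leading term x_2: no divisor's leading term divides it; move -13x_2 to the remainder.
  leading term 1: no divisor's leading term divides it; move -4 to the remainder.
  remainder 2x_1 + 7x_2^2 - 13x_2 - 4 ≠ 0; add k_4 = 2x_1 + 7x_2^2 - 13x_2 - 4 to the basis.

S(k_3,k_4): lcm = x_1x_2. S = -7/2x_2^3 + 13/2x_2^2 + 2x_2 - 2.
  leading term x_2^3: no divisor's leading term divides it; move -7/2x_2^3 to the remainder.
  leading term x_2^2: no divisor's leading term divides it; move 13/2x_2^2 to the remainder.
  leading term x_2: no divisor's leading term divides it; move 2x_2 to the remainder.
  leading term 1: no divisor's leading term divides it; move -2 to the remainder.
  remainder -7/2x_2^3 + 13/2x_2^2 + 2x_2 - 2 ≠ 0; add k_5 = -7/2x_2^3 + 13/2x_2^2 + 2x_2 - 2 to the basis.

The other S-polynomials (S(h_2,k_3), S(h_1,k_4), S(h_2,k_4), S(h_1,k_5), S(h_2,k_5), S(k_3,k_5), S(k_4,k_5)) all reduce to 0 modulo the current basis, so we have a Gröbner basis.
Inter-reduce: drop elements whose leading term is divisible by another's, tail-reduce, and make monic.
Reduced Gröbner basis: {x_1 + 7/2x_2^2 - 13/2x_2 - 2, x_2^3 - 13/7x_2^2 - 4/7x_2 + 4/7}.

The two bases agree; hence the ideals are identical.
The choice of monomial ordering does not affect the verdict — as long as both bases are computed under the same ordering, their equality decides ideal equality.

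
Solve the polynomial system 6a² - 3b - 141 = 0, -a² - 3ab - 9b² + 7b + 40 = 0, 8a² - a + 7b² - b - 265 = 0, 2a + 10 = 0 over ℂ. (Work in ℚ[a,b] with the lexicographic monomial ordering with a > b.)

Compute a lex Gröbner basis by Buchberger's algorithm.
f_1 = 6a² - 3b - 141, LT = a².
f_2 = -a² - 3ab - 9b² + 7b + 40, LT = a².
f_3 = 8a² - a + 7b² - b - 265, LT = a².
f_4 = 2a + 10, LT = a.

S(f_1,f_2): lcm = a². S = -3ab - 9b² + 13/2b + 33/2.
  leading term ab: subtract (-3/2b)·f_4 from -3ab - 9b² + 13/2b + 33/2 → -9b² + 43/2b + 33/2
  leading term b²: no divisor's leading term divides it; move -9b² to the remainder.
  leading term b: no divisor's leading term divides it; move 43/2b to the remainder.
  leading term 1: no divisor's leading term divides it; move 33/2 to the remainder.
  remainder -9b² + 43/2b + 33/2 ≠ 0; add h_5 = -9b² + 43/2b + 33/2 to the basis.

S(f_1,f_3): lcm = a². S = ⅛a - ⅞b² - ⅜b + 77/8.
  leading term a: subtract (1/16)·f_4 from ⅛a - ⅞b² - ⅜b + 77/8 → -⅞b² - ⅜b + 9
  leading term b²: subtract (7/72)·h_5 from -⅞b² - ⅜b + 9 → -355/144b + 355/48
  leading term b: no divisor's leading term divides it; move -355/144b to the remainder.
  leading term 1: no divisor's leading term divides it; move 355/48 to the remainder.
  remainder -355/144b + 355/48 ≠ 0; add h_6 = -355/144b + 355/48 to the basis.

The other S-polynomials (S(f_1,f_4), S(f_2,f_3), S(f_2,f_4), S(f_3,f_4), S(f_1,h_5), S(f_2,h_5), S(f_3,h_5), S(f_4,h_5), S(f_1,h_6), S(f_2,h_6), S(f_3,h_6), S(f_4,h_6), S(h_5,h_6)) all reduce to 0 modulo the current basis, so we have a Gröbner basis.
Inter-reduce: drop elements whose leading term is divisible by another's, tail-reduce, and make monic.
Reduced Gröbner basis: {a + 5, b - 3}.

Since the basis is lex-ordered, b - 3 is univariate in b. Its roots are {3}. Back-substituting each root into the other basis elements fixes the other coordinates.
  b = 3: the earlier basis element becomes a + 5 = 0, giving a = -5 — point (-5, 3).
Check: every point annihilates each of the original generators.

{(-5, 3)}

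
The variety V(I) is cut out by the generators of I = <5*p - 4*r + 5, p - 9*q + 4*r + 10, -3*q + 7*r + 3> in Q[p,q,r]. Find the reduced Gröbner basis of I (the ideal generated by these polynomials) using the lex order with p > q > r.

G = {p + 1, q - 1, r}

f_1 = 5*p - 4*r + 5, LT = p.
f_2 = p - 9*q + 4*r + 10, LT = p.
f_3 = -3*q + 7*r + 3, LT = q.

S(f_1,f_2): lcm = p. S = 9*q - 24/5*r - 9.
  reduce S modulo (f_1, f_2, f_3):
  remainder 81/5*r ≠ 0; add g_4 = 81/5*r to the basis.

The other S-polynomials (S(f_1,f_3), S(f_2,f_3), S(f_1,g_4), S(f_2,g_4), S(f_3,g_4)) all reduce to 0 modulo the current basis, so we have a Gröbner basis.
Inter-reduce: drop elements whose leading term is divisible by another's, tail-reduce, and make monic.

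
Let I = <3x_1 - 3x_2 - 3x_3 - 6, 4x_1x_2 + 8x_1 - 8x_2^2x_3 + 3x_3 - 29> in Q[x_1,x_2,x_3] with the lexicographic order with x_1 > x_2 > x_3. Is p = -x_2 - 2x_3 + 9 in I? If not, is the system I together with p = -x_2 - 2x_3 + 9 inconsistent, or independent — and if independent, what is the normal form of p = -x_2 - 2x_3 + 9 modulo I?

First compute the reduced Gröbner basis of I by Buchberger's algorithm.
f_1 = 3x_1 - 3x_2 - 3x_3 - 6, LT = x_1.
f_2 = 4x_1x_2 + 8x_1 - 8x_2^2x_3 + 3x_3 - 29, LT = x_1x_2.

S(f_1,f_2): lcm = x_1x_2. S = -2x_1 + 2x_2^2x_3 - x_2^2 - x_2x_3 - 2x_2 - 3/4x_3 + 29/4.
  leading term x_1: subtract (-2/3)·f_1 from -2x_1 + 2x_2^2x_3 - x_2^2 - x_2x_3 - 2x_2 - 3/4x_3 + 29/4 → 2x_2^2x_3 - x_2^2 - x_2x_3 - 4x_2 - 11/4x_3 + 13/4
  leading term x_2^2x_3: no divisor's leading term divides it; move 2x_2^2x_3 to the remainder.
  leading term x_2^2: no divisor's leading term divides it; move -x_2^2 to the remainder.
  leading term x_2x_3: no divisor's leading term divides it; move -x_2x_3 to the remainder.
  leading term x_2: no divisor's leading term divides it; move -4x_2 to the remainder.
  leading term x_3: no divisor's leading term divides it; move -11/4x_3 to the remainder.
  leading term 1: no divisor's leading term divides it; move 13/4 to the remainder.
  remainder 2x_2^2x_3 - x_2^2 - x_2x_3 - 4x_2 - 11/4x_3 + 13/4 ≠ 0; add h_3 = 2x_2^2x_3 - x_2^2 - x_2x_3 - 4x_2 - 11/4x_3 + 13/4 to the basis.

The other S-polynomials (S(f_1,h_3), S(f_2,h_3)) all reduce to 0 modulo the current basis, so we have a Gröbner basis.
Inter-reduce: drop elements whose leading term is divisible by another's, tail-reduce, and make monic.
Reduced Gröbner basis: {x_1 - x_2 - x_3 - 2, x_2^2x_3 - 1/2x_2^2 - 1/2x_2x_3 - 2x_2 - 11/8x_3 + 13/8}.
Label its elements g_1 = x_1 - x_2 - x_3 - 2, g_2 = x_2^2x_3 - 1/2x_2^2 - 1/2x_2x_3 - 2x_2 - 11/8x_3 + 13/8.

Reduce p = -x_2 - 2x_3 + 9 modulo G:
  leading term x_2: no divisor's leading term divides it; move -x_2 to the remainder.
  leading term x_3: no divisor's leading term divides it; move -2x_3 to the remainder.
  leading term 1: no divisor's leading term divides it; move 9 to the remainder.
  normal form = -x_2 - 2x_3 + 9.
The normal form is nonzero, so p ∉ I. Since p minus its normal form lies in I, I + (p) = I + (r) where r = -x_2 - 2x_3 + 9; decide whether this ideal is the whole ring.
Run Buchberger on G together with r (pairs among the g_i already reduce to 0 since G is a Gröbner basis):
g_1 = x_1 - x_2 - x_3 - 2, LT = x_1.
g_2 = x_2^2x_3 - 1/2x_2^2 - 1/2x_2x_3 - 2x_2 - 11/8x_3 + 13/8, LT = x_2^2x_3.
r = -x_2 - 2x_3 + 9, LT = x_2.

S(g_2,r): lcm = x_2^2x_3. S = -1/2x_2^2 - 2x_2x_3^2 + 17/2x_2x_3 - 2x_2 - 11/8x_3 + 13/8.
  leading term x_2^2: subtract (1/2x_2)·r from -1/2x_2^2 - 2x_2x_3^2 + 17/2x_2x_3 - 2x_2 - 11/8x_3 + 13/8 → -2x_2x_3^2 + 19/2x_2x_3 - 13/2x_2 - 11/8x_3 + 13/8
  leading term x_2x_3^2: subtract (2x_3^2)·r from -2x_2x_3^2 + 19/2x_2x_3 - 13/2x_2 - 11/8x_3 + 13/8 → 19/2x_2x_3 - 13/2x_2 + 4x_3^3 - 18x_3^2 - 11/8x_3 + 13/8
  leading term x_2x_3: subtract (-19/2x_3)·r from 19/2x_2x_3 - 13/2x_2 + 4x_3^3 - 18x_3^2 - 11/8x_3 + 13/8 → -13/2x_2 + 4x_3^3 - 37x_3^2 + 673/8x_3 + 13/8
  leading term x_2: subtract (13/2)·r from -13/2x_2 + 4x_3^3 - 37x_3^2 + 673/8x_3 + 13/8 → 4x_3^3 - 37x_3^2 + 777/8x_3 - 455/8
  leading term x_3^3: no divisor's leading term divides it; move 4x_3^3 to the remainder.
  leading term x_3^2: no divisor's leading term divides it; move -37x_3^2 to the remainder.
  leading term x_3: no divisor's leading term divides it; move 777/8x_3 to the remainder.
  leading term 1: no divisor's leading term divides it; move -455/8 to the remainder.
  remainder 4x_3^3 - 37x_3^2 + 777/8x_3 - 455/8 ≠ 0; add m_4 = 4x_3^3 - 37x_3^2 + 777/8x_3 - 455/8 to the basis.

The other S-polynomials (S(g_1,g_2), S(g_1,r), S(g_1,m_4), S(g_2,m_4), S(r,m_4)) all reduce to 0 modulo the current basis, so we have a Gröbner basis.
Inter-reduce: drop elements whose leading term is divisible by another's, tail-reduce, and make monic.
Reduced Gröbner basis: {x_1 + x_3 - 11, x_2 + 2x_3 - 9, x_3^3 - 37/4x_3^2 + 777/32x_3 - 455/32}.
The reduced Gröbner basis of I + (p) is {x_1 + x_3 - 11, x_2 + 2x_3 - 9, x_3^3 - 37/4x_3^2 + 777/32x_3 - 455/32} ≠ {1}, a proper ideal, so the enlarged system stays consistent: p is independent of I, with normal form -x_2 - 2x_3 + 9.

-x_2 - 2x_3 + 9 is independent of I; its normal form modulo I is -x_2 - 2x_3 + 9.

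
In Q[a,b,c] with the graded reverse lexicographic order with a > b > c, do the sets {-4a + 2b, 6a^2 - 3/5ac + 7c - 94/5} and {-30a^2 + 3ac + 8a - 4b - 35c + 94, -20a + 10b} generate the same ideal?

Yes, the ideals are equal.

Two ideals are equal iff their reduced Gröbner bases coincide (the reduced basis is unique for a fixed ordering).
Buchberger on the first generating set:
f_1 = -4a + 2b, LT = a.
f_2 = 6a^2 - 3/5ac + 7c - 94/5, LT = a^2.

S(f_1,f_2): lcm = a^2. S = -1/2ab + 1/10ac - 7/6c + 47/15.
  leading term ab: subtract (1/8b)·f_1 from -1/2ab + 1/10ac - 7/6c + 47/15 → -1/4b^2 + 1/10ac - 7/6c + 47/15
  leading term b^2: no divisor's leading term divides it; move -1/4b^2 to the remainder.
  leading term ac: subtract (-1/40c)·f_1 from 1/10ac - 7/6c + 47/15 → 1/20bc - 7/6c + 47/15
  leading term bc: no divisor's leading term divides it; move 1/20bc to the remainder.
  leading term c: no divisor's leading term divides it; move -7/6c to the remainder.
  leading term 1: no divisor's leading term divides it; move 47/15 to the remainder.
  remainder -1/4b^2 + 1/20bc - 7/6c + 47/15 ≠ 0; add g_3 = -1/4b^2 + 1/20bc - 7/6c + 47/15 to the basis.

The other S-polynomials (S(f_1,g_3), S(f_2,g_3)) all reduce to 0 modulo the current basis, so we have a Gröbner basis.
Inter-reduce: drop elements whose leading term is divisible by another's, tail-reduce, and make monic.
Reduced Gröbner basis: {b^2 - 1/5bc + 14/3c - 188/15, a - 1/2b}.

Buchberger on the second generating set:
h_1 = -30a^2 + 3ac + 8a - 4b - 35c + 94, LT = a^2.
h_2 = -20a + 10b, LT = a.

S(h_1,h_2): lcm = a^2. S = 1/2ab - 1/10ac - 4/15a + 2/15b + 7/6c - 47/15.
  leading term ab: subtract (-1/40b)·h_2 from 1/2ab - 1/10ac - 4/15a + 2/15b + 7/6c - 47/15 → 1/4b^2 - 1/10ac - 4/15a + 2/15b + 7/6c - 47/15
  leading term b^2: no divisor's leading term divides it; move 1/4b^2 to the remainder.
  leading term ac: subtract (1/200c)·h_2 from -1/10ac - 4/15a + 2/15b + 7/6c - 47/15 → -1/20bc - 4/15a + 2/15b + 7/6c - 47/15
  leading term bc: no divisor's leading term divides it; move -1/20bc to the remainder.
  leading term a: subtract (1/75)·h_2 from -4/15a + 2/15b + 7/6c - 47/15 → 7/6c - 47/15
  leading term c: no divisor's leading term divides it; move 7/6c to the remainder.
  leading term 1: no divisor's leading term divides it; move -47/15 to the remainder.
  remainder 1/4b^2 - 1/20bc + 7/6c - 47/15 ≠ 0; add k_3 = 1/4b^2 - 1/20bc + 7/6c - 47/15 to the basis.

The other S-polynomials (S(h_1,k_3), S(h_2,k_3)) all reduce to 0 modulo the current basis, so we have a Gröbner basis.
Inter-reduce: drop elements whose leading term is divisible by another's, tail-reduce, and make monic.
Reduced Gröbner basis: {b^2 - 1/5bc + 14/3c - 188/15, a - 1/2b}.

Same reduced basis, so the two generating sets span the same ideal.
The same test decides containment: I ⊆ J iff every generator of I reduces to 0 modulo a Gröbner basis of J.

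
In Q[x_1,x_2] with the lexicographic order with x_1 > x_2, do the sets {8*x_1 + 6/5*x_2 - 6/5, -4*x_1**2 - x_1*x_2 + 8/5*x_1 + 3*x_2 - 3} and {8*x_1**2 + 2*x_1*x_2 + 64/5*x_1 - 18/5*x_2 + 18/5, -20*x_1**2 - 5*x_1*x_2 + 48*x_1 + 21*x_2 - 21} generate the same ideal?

Yes, the ideals are equal.

For a fixed monomial order, each ideal has a unique reduced Gröbner basis; comparing bases decides equality.
Buchberger on the first generating set:
f_1 = 8*x_1 + 6/5*x_2 - 6/5, LT = x_1.
f_2 = -4*x_1**2 - x_1*x_2 + 8/5*x_1 + 3*x_2 - 3, LT = x_1**2.

S(f_1,f_2): lcm = x_1**2. S = -1/10*x_1*x_2 + 1/4*x_1 + 3/4*x_2 - 3/4.
  leading term x_1*x_2: subtract (-1/80*x_2)·f_1 from -1/10*x_1*x_2 + 1/4*x_1 + 3/4*x_2 - 3/4 → 1/4*x_1 + 3/200*x_2**2 + 147/200*x_2 - 3/4
  leading term x_1: subtract (1/32)·f_1 from 1/4*x_1 + 3/200*x_2**2 + 147/200*x_2 - 3/4 → 3/200*x_2**2 + 279/400*x_2 - 57/80
  leading term x_2**2: no divisor's leading term divides it; move 3/200*x_2**2 to the remainder.
  leading term x_2: no divisor's leading term divides it; move 279/400*x_2 to the remainder.
  leading term 1: no divisor's leading term divides it; move -57/80 to the remainder.
  remainder 3/200*x_2**2 + 279/400*x_2 - 57/80 ≠ 0; add g_3 = 3/200*x_2**2 + 279/400*x_2 - 57/80 to the basis.

The other S-polynomials (S(f_1,g_3), S(f_2,g_3)) all reduce to 0 modulo the current basis, so we have a Gröbner basis.
Inter-reduce: drop elements whose leading term is divisible by another's, tail-reduce, and make monic.
Reduced Gröbner basis: {x_1 + 3/20*x_2 - 3/20, x_2**2 + 93/2*x_2 - 95/2}.

Buchberger on the second generating set:
h_1 = 8*x_1**2 + 2*x_1*x_2 + 64/5*x_1 - 18/5*x_2 + 18/5, LT = x_1**2.
h_2 = -20*x_1**2 - 5*x_1*x_2 + 48*x_1 + 21*x_2 - 21, LT = x_1**2.

S(h_1,h_2): lcm = x_1**2. S = 4*x_1 + 3/5*x_2 - 3/5.
  leading term x_1: no divisor's leading term divides it; move 4*x_1 to the remainder.
  leading term x_2: no divisor's leading term divides it; move 3/5*x_2 to the remainder.
  leading term 1: no divisor's leading term divides it; move -3/5 to the remainder.
  remainder 4*x_1 + 3/5*x_2 - 3/5 ≠ 0; add k_3 = 4*x_1 + 3/5*x_2 - 3/5 to the basis.

S(h_1,k_3): lcm = x_1**2. S = 1/10*x_1*x_2 + 7/4*x_1 - 9/20*x_2 + 9/20.
  leading term x_1*x_2: subtract (1/40*x_2)·k_3 from 1/10*x_1*x_2 + 7/4*x_1 - 9/20*x_2 + 9/20 → 7/4*x_1 - 3/200*x_2**2 - 87/200*x_2 + 9/20
  leading term x_1: subtract (7/16)·k_3 from 7/4*x_1 - 3/200*x_2**2 - 87/200*x_2 + 9/20 → -3/200*x_2**2 - 279/400*x_2 + 57/80
  leading term x_2**2: no divisor's leading term divides it; move -3/200*x_2**2 to the remainder.
  leading term x_2: no divisor's leading term divides it; move -279/400*x_2 to the remainder.
  leading term 1: no divisor's leading term divides it; move 57/80 to the remainder.
  remainder -3/200*x_2**2 - 279/400*x_2 + 57/80 ≠ 0; add k_4 = -3/200*x_2**2 - 279/400*x_2 + 57/80 to the basis.

The other S-polynomials (S(h_2,k_3), S(h_1,k_4), S(h_2,k_4), S(k_3,k_4)) all reduce to 0 modulo the current basis, so we have a Gröbner basis.
Inter-reduce: drop elements whose leading term is divisible by another's, tail-reduce, and make monic.
Reduced Gröbner basis: {x_1 + 3/20*x_2 - 3/20, x_2**2 + 93/2*x_2 - 95/2}.

The two bases agree; hence the ideals are identical.
The same test decides containment: I ⊆ J iff every generator of I reduces to 0 modulo a Gröbner basis of J.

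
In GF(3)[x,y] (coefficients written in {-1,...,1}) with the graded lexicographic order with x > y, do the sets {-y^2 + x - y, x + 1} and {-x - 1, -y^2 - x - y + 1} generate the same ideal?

Equality of ideals is decidable: compute both reduced Gröbner bases (unique for the ordering) and check whether they agree.
Buchberger on the first generating set:
f_1 = -y^2 + x - y, LT = y^2.
f_2 = x + 1, LT = x.

The S-polynomials (S(f_1,f_2)) all reduce to 0 modulo the current basis, so we have a Gröbner basis.
Inter-reduce: drop elements whose leading term is divisible by another's, tail-reduce, and make monic.
Reduced Gröbner basis: {y^2 + y + 1, x + 1}.

Buchberger on the second generating set:
h_1 = -x - 1, LT = x.
h_2 = -y^2 - x - y + 1, LT = y^2.

The S-polynomials (S(h_1,h_2)) all reduce to 0 modulo the current basis, so we have a Gröbner basis.
Inter-reduce: drop elements whose leading term is divisible by another's, tail-reduce, and make monic.
Reduced Gröbner basis: {y^2 + y + 1, x + 1}.

These coincide, so the ideals are equal.

Yes, the ideals are equal.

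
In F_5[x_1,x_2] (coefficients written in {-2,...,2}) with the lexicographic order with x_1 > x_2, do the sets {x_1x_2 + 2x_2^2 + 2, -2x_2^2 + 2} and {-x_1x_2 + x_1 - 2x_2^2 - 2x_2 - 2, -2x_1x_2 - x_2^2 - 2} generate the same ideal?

No, the ideals differ.

For a fixed monomial order, each ideal has a unique reduced Gröbner basis; comparing bases decides equality.
Buchberger on the first generating set:
f_1 = x_1x_2 + 2x_2^2 + 2, LT = x_1x_2.
f_2 = -2x_2^2 + 2, LT = x_2^2.

S(f_1,f_2): lcm = x_1x_2^2. S = x_1 + 2x_2^3 + 2x_2.
  leading term x_1: no divisor's leading term divides it; move x_1 to the remainder.
  leading term x_2^3: subtract (-x_2)·f_2 from 2x_2^3 + 2x_2 → -x_2
  leading term x_2: no divisor's leading term divides it; move -x_2 to the remainder.
  remainder x_1 - x_2 ≠ 0; add g_3 = x_1 - x_2 to the basis.

The other S-polynomials (S(f_1,g_3), S(f_2,g_3)) all reduce to 0 modulo the current basis, so we have a Gröbner basis.
Inter-reduce: drop elements whose leading term is divisible by another's, tail-reduce, and make monic.
Reduced Gröbner basis: {x_1 - x_2, x_2^2 - 1}.

Buchberger on the second generating set:
h_1 = -x_1x_2 + x_1 - 2x_2^2 - 2x_2 - 2, LT = x_1x_2.
h_2 = -2x_1x_2 - x_2^2 - 2, LT = x_1x_2.

S(h_1,h_2): lcm = x_1x_2. S = -x_1 - x_2^2 + 2x_2 + 1.
  leading term x_1: no divisor's leading term divides it; move -x_1 to the remainder.
  leading term x_2^2: no divisor's leading term divides it; move -x_2^2 to the remainder.
  leading term x_2: no divisor's leading term divides it; move 2x_2 to the remainder.
  leading term 1: no divisor's leading term divides it; move 1 to the remainder.
  remainder -x_1 - x_2^2 + 2x_2 + 1 ≠ 0; add k_3 = -x_1 - x_2^2 + 2x_2 + 1 to the basis.

S(h_1,k_3): lcm = x_1x_2. S = -x_1 - x_2^3 - x_2^2 - 2x_2 + 2.
  leading term x_1: subtract (1)·k_3 from -x_1 - x_2^3 - x_2^2 - 2x_2 + 2 → -x_2^3 + x_2 + 1
  leading term x_2^3: no divisor's leading term divides it; move -x_2^3 to the remainder.
  leading term x_2: no divisor's leading term divides it; move x_2 to the remainder.
  leading term 1: no divisor's leading term divides it; move 1 to the remainder.
  remainder -x_2^3 + x_2 + 1 ≠ 0; add k_4 = -x_2^3 + x_2 + 1 to the basis.

The other S-polynomials (S(h_2,k_3), S(h_1,k_4), S(h_2,k_4), S(k_3,k_4)) all reduce to 0 modulo the current basis, so we have a Gröbner basis.
Inter-reduce: drop elements whose leading term is divisible by another's, tail-reduce, and make monic.
Reduced Gröbner basis: {x_1 + x_2^2 - 2x_2 - 1, x_2^3 - x_2 - 1}.

The bases are distinct; the ideals are different.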